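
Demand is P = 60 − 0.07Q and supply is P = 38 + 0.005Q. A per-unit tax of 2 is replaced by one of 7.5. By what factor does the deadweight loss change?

14.0625

Competitive equilibrium: 60 − 0.07Q = 38 + 0.005Q → Q* = 293.3333, P* = 39.4667.
For a per-unit tax t: ΔQ = t/0.075, so DWL = ½·t·(t/0.075) = t²/0.15.
At t = 2: DWL = 26.667. At t = 7.5: DWL = 375.
Ratio = (7.5/2)² = 14.0625.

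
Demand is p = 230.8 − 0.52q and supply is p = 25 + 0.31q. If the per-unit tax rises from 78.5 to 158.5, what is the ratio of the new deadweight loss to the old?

Competitive equilibrium: 230.8 − 0.52q = 25 + 0.31q → q* = 247.9518, p* = 101.8651.
For a per-unit tax t: Δq = t/0.83, so DWL = ½·t·(t/0.83) = t²/1.66.
At t = 78.5: DWL = 3712.199. At t = 158.5: DWL = 15133.886.
Ratio = (158.5/78.5)² = 4.077.

4.077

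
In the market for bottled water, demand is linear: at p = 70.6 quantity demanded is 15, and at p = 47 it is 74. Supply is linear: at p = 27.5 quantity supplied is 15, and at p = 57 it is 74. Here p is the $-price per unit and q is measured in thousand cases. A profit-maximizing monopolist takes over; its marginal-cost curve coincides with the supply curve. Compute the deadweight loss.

$168.50 thousand

Demand slope = (47 − 70.6)/(74 − 15) = −0.4, so p = 76.6 − 0.4q.
Supply slope = (57 − 27.5)/(74 − 15) = 0.5, so p = 20 + 0.5q.
Competitive equilibrium: 76.6 − 0.4q = 20 + 0.5q → q* = 62.8889, p* = 51.4444.
Marginal revenue: MR = 76.6 − 0.8q. Set MR = MC: 76.6 − 0.8q = 20 + 0.5q → q_m = 43.5385.
Price p_m = 76.6 − 0.4·43.5385 = 59.1846; MC(q_m) = 20 + 0.5·43.5385 = 41.7693.
Competitive q* = 62.8889, so Δq = 19.3504; wedge = 59.1846 − 41.7693 = 17.4153.
Welfare loss = ½ × 19.3504 × 17.4153 = $168.50 thousand.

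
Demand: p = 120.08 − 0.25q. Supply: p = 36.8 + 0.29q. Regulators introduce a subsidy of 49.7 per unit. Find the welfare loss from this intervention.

Competitive equilibrium: 120.08 − 0.25q = 36.8 + 0.29q → q* = 154.2222, p* = 81.5244.
The subsidy lowers effective supply by 49.7: p = 0.29q − 12.9.
New quantity: 120.08 − 0.25q = 0.29q − 12.9 → q' = 246.2593.
Overproduction Δq = 246.2593 − 154.2222 = 92.0371; wedge = subsidy = 49.7.
The triangle = ½ × 92.0371 × 49.7 = 2287.12.

2287.12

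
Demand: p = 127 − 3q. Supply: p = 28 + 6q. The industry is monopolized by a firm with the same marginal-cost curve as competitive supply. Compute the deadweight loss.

34.03

Competitive equilibrium: 127 − 3q = 28 + 6q → q* = 11, p* = 94.
Marginal revenue: MR = 127 − 6q. Set MR = MC: 127 − 6q = 28 + 6q → q_m = 8.25.
Price p_m = 127 − 3·8.25 = 102.25; MC(q_m) = 28 + 6·8.25 = 77.5.
Competitive q* = 11, so Δq = 2.75; wedge = 102.25 − 77.5 = 24.75.
Deadweight loss = ½ × 2.75 × 24.75 = 34.03.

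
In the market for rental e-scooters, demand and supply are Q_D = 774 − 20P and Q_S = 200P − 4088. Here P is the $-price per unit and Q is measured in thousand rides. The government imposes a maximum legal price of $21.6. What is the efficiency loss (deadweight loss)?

$275 thousand

In inverse form: demand P = 38.7 − 0.05Q, supply P = 20.44 + 0.005Q.
Competitive equilibrium: 38.7 − 0.05Q = 20.44 + 0.005Q → Q* = 332, P* = 22.1.
At the ceiling P = 21.6, quantity supplied = (21.6 − 20.44)/0.005 = 232.
Willingness to pay at Q' = 232: 38.7 − 0.05·232 = 27.1.
ΔQ = 332 − 232 = 100; wedge = 27.1 − 21.6 = 5.5.
DWL = ½ × 100 × 5.5 = $275 thousand.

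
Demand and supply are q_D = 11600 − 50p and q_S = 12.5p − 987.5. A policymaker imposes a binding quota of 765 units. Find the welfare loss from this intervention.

In inverse form: demand p = 232 − 0.02q, supply p = 79 + 0.08q.
Competitive equilibrium: 232 − 0.02q = 79 + 0.08q → q* = 1530, p* = 201.4.
At q = 765: demand price = 232 − 0.02·765 = 216.7; supply price = 79 + 0.08·765 = 140.2.
Δq = 1530 − 765 = 765; wedge = 216.7 − 140.2 = 76.5.
Deadweight loss = ½ × 765 × 76.5 = 29261.25.

29261.25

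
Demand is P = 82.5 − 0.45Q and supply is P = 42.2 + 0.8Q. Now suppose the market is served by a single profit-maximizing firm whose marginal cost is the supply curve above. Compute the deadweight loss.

45.52

Competitive equilibrium: 82.5 − 0.45Q = 42.2 + 0.8Q → Q* = 32.24, P* = 67.992.
Marginal revenue: MR = 82.5 − 0.9Q. Set MR = MC: 82.5 − 0.9Q = 42.2 + 0.8Q → Q_m = 23.7059.
Price P_m = 82.5 − 0.45·23.7059 = 71.8323; MC(Q_m) = 42.2 + 0.8·23.7059 = 61.1647.
Competitive Q* = 32.24, so ΔQ = 8.5341; wedge = 71.8323 − 61.1647 = 10.6676.
The triangle = ½ × 8.5341 × 10.6676 = 45.52.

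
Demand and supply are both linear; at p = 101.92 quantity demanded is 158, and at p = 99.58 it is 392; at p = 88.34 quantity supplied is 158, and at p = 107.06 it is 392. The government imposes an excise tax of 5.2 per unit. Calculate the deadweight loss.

Demand slope = (99.58 − 101.92)/(392 − 158) = −0.01, so p = 103.5 − 0.01q.
Supply slope = (107.06 − 88.34)/(392 − 158) = 0.08, so p = 75.7 + 0.08q.
Competitive equilibrium: 103.5 − 0.01q = 75.7 + 0.08q → q* = 308.8889, p* = 100.4111.
With the tax, the buyer price exceeds the seller price by 5.2: (103.5 − 0.01q) − (75.7 + 0.08q) = 5.2 → q' = 251.1111.
Δq = 308.8889 − 251.1111 = 57.7778; the wedge equals the tax, 5.2.
DWL = ½ × 57.7778 × 5.2 = 150.22.

150.22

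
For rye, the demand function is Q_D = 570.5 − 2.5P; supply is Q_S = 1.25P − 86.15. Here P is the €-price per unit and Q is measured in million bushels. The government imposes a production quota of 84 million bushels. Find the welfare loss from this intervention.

In inverse form: demand P = 228.2 − 0.4Q, supply P = 68.92 + 0.8Q.
Competitive equilibrium: 228.2 − 0.4Q = 68.92 + 0.8Q → Q* = 132.7333, P* = 175.1067.
At Q = 84: demand price = 228.2 − 0.4·84 = 194.6; supply price = 68.92 + 0.8·84 = 136.12.
ΔQ = 132.7333 − 84 = 48.7333; wedge = 194.6 − 136.12 = 58.48.
DWL = ½ × 48.7333 × 58.48 = €1424.96 million.

€1424.96 million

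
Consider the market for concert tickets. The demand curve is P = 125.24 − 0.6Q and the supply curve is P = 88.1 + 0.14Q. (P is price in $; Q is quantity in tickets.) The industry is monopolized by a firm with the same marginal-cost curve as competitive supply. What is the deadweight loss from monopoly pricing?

Competitive equilibrium: 125.24 − 0.6Q = 88.1 + 0.14Q → Q* = 50.1892, P* = 95.1265.
Marginal revenue: MR = 125.24 − 1.2Q. Set MR = MC: 125.24 − 1.2Q = 88.1 + 0.14Q → Q_m = 27.7164.
Price P_m = 125.24 − 0.6·27.7164 = 108.6102; MC(Q_m) = 88.1 + 0.14·27.7164 = 91.9803.
Competitive Q* = 50.1892, so ΔQ = 22.4728; wedge = 108.6102 − 91.9803 = 16.6299.
Welfare loss = ½ × 22.4728 × 16.6299 = $186.86.

$186.86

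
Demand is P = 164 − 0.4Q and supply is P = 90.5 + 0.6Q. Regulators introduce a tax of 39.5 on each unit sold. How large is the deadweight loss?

780.125

Competitive equilibrium: 164 − 0.4Q = 90.5 + 0.6Q → Q* = 73.5, P* = 134.6.
With the tax, the buyer price exceeds the seller price by 39.5: (164 − 0.4Q) − (90.5 + 0.6Q) = 39.5 → Q' = 34.
ΔQ = 73.5 − 34 = 39.5; the wedge equals the tax, 39.5.
Welfare loss = ½ × 39.5 × 39.5 = 780.125.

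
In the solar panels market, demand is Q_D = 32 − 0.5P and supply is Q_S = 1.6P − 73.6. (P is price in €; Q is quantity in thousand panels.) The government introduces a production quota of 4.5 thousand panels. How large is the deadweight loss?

€7.29 thousand

In inverse form: demand P = 64 − 2Q, supply P = 46 + 0.625Q.
Competitive equilibrium: 64 − 2Q = 46 + 0.625Q → Q* = 6.8571, P* = 50.2857.
At Q = 4.5: demand price = 64 − 2·4.5 = 55; supply price = 46 + 0.625·4.5 = 48.8125.
ΔQ = 6.8571 − 4.5 = 2.3571; wedge = 55 − 48.8125 = 6.1875.
The triangle = ½ × 2.3571 × 6.1875 = €7.29 thousand.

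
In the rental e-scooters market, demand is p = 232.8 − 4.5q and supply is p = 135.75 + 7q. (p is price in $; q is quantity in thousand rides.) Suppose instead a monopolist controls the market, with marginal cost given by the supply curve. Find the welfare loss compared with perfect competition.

Competitive equilibrium: 232.8 − 4.5q = 135.75 + 7q → q* = 8.4391, p* = 194.8239.
Marginal revenue: MR = 232.8 − 9q. Set MR = MC: 232.8 − 9q = 135.75 + 7q → q_m = 6.0656.
Price p_m = 232.8 − 4.5·6.0656 = 205.5048; MC(q_m) = 135.75 + 7·6.0656 = 178.2092.
Competitive q* = 8.4391, so Δq = 2.3735; wedge = 205.5048 − 178.2092 = 27.2956.
Deadweight loss = ½ × 2.3735 × 27.2956 = $32.39 thousand.

$32.39 thousand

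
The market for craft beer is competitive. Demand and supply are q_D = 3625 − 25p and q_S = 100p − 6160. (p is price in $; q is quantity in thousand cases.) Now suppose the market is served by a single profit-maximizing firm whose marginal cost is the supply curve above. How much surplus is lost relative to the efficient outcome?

$13739.38 thousand

In inverse form: demand p = 145 − 0.04q, supply p = 61.6 + 0.01q.
Competitive equilibrium: 145 − 0.04q = 61.6 + 0.01q → q* = 1668, p* = 78.28.
Marginal revenue: MR = 145 − 0.08q. Set MR = MC: 145 − 0.08q = 61.6 + 0.01q → q_m = 926.66667.
Price p_m = 145 − 0.04·926.66667 = 107.93333; MC(q_m) = 61.6 + 0.01·926.66667 = 70.86667.
Competitive q* = 1668, so Δq = 741.33333; wedge = 107.93333 − 70.86667 = 37.06666.
Welfare loss = ½ × 741.33333 × 37.06666 = $13739.38 thousand.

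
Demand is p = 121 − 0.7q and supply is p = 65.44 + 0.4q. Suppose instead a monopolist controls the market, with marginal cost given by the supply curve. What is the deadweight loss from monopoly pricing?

212.20

Competitive equilibrium: 121 − 0.7q = 65.44 + 0.4q → q* = 50.5091, p* = 85.6436.
Marginal revenue: MR = 121 − 1.4q. Set MR = MC: 121 − 1.4q = 65.44 + 0.4q → q_m = 30.8667.
Price p_m = 121 − 0.7·30.8667 = 99.3933; MC(q_m) = 65.44 + 0.4·30.8667 = 77.7867.
Competitive q* = 50.5091, so Δq = 19.6424; wedge = 99.3933 − 77.7867 = 21.6066.
Welfare loss = ½ × 19.6424 × 21.6066 = 212.20.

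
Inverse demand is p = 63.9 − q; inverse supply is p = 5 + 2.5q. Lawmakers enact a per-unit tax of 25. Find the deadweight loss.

Competitive equilibrium: 63.9 − q = 5 + 2.5q → q* = 16.8286, p* = 47.0714.
With the tax, the buyer price exceeds the seller price by 25: (63.9 − q) − (5 + 2.5q) = 25 → q' = 9.6857.
Δq = 16.8286 − 9.6857 = 7.1429; the wedge equals the tax, 25.
Welfare loss = ½ × 7.1429 × 25 = 89.29.

89.29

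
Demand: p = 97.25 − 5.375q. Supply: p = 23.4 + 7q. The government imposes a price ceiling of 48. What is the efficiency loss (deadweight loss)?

37.24

Competitive equilibrium: 97.25 − 5.375q = 23.4 + 7q → q* = 5.9677, p* = 65.1737.
At the ceiling p = 48, quantity supplied = (48 − 23.4)/7 = 3.5143.
Willingness to pay at q' = 3.5143: 97.25 − 5.375·3.5143 = 78.3606.
Δq = 5.9677 − 3.5143 = 2.4534; wedge = 78.3606 − 48 = 30.3606.
Deadweight loss = ½ × 2.4534 × 30.3606 = 37.24.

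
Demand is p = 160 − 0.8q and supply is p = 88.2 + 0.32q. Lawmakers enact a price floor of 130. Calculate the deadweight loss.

396.45

Competitive equilibrium: 160 − 0.8q = 88.2 + 0.32q → q* = 64.1071, p* = 108.7143.
At the floor p = 130, quantity demanded = (160 − 130)/0.8 = 37.5.
Sellers' marginal cost at q' = 37.5: 88.2 + 0.32·37.5 = 100.2.
Δq = 64.1071 − 37.5 = 26.6071; wedge = 130 − 100.2 = 29.8.
Deadweight loss = ½ × 26.6071 × 29.8 = 396.45.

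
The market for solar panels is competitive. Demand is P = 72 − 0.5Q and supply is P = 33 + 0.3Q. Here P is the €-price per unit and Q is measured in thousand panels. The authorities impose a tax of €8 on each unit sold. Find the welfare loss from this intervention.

€40 thousand

Competitive equilibrium: 72 − 0.5Q = 33 + 0.3Q → Q* = 48.75, P* = 47.625.
With the tax, the buyer price exceeds the seller price by 8: (72 − 0.5Q) − (33 + 0.3Q) = 8 → Q' = 38.75.
ΔQ = 48.75 − 38.75 = 10; the wedge equals the tax, 8.
DWL = ½ × 10 × 8 = €40 thousand.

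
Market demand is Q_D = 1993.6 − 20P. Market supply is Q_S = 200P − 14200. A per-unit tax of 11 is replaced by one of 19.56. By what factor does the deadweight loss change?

In inverse form: demand P = 99.68 − 0.05Q, supply P = 71 + 0.005Q.
Competitive equilibrium: 99.68 − 0.05Q = 71 + 0.005Q → Q* = 521.4545, P* = 73.6073.
For a per-unit tax t: ΔQ = t/0.055, so DWL = ½·t·(t/0.055) = t²/0.11.
At t = 11: DWL = 1100. At t = 19.56: DWL = 3478.124.
Ratio = (19.56/11)² = 3.162.

3.162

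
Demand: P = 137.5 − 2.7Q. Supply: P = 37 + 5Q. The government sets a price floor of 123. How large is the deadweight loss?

227.18

Competitive equilibrium: 137.5 − 2.7Q = 37 + 5Q → Q* = 13.05195, P* = 102.25974.
At the floor P = 123, quantity demanded = (137.5 − 123)/2.7 = 5.37037.
Sellers' marginal cost at Q' = 5.37037: 37 + 5·5.37037 = 63.85185.
ΔQ = 13.05195 − 5.37037 = 7.68158; wedge = 123 − 63.85185 = 59.14815.
Welfare loss = ½ × 7.68158 × 59.14815 = 227.18.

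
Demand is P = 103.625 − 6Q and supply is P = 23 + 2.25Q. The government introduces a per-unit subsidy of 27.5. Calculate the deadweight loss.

Competitive equilibrium: 103.625 − 6Q = 23 + 2.25Q → Q* = 9.7727, P* = 44.9886.
The subsidy lowers effective supply by 27.5: P = 2.25Q − 4.5.
New quantity: 103.625 − 6Q = 2.25Q − 4.5 → Q' = 13.1061.
Overproduction ΔQ = 13.1061 − 9.7727 = 3.3334; wedge = subsidy = 27.5.
The triangle = ½ × 3.3334 × 27.5 = 45.83.

45.83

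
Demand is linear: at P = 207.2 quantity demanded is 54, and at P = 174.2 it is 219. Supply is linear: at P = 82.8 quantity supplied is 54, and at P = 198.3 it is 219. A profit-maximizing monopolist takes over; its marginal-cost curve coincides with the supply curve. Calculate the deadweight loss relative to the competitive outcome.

Demand slope = (174.2 − 207.2)/(219 − 54) = −0.2, so P = 218 − 0.2Q.
Supply slope = (198.3 − 82.8)/(219 − 54) = 0.7, so P = 45 + 0.7Q.
Competitive equilibrium: 218 − 0.2Q = 45 + 0.7Q → Q* = 192.2222, P* = 179.5556.
Marginal revenue: MR = 218 − 0.4Q. Set MR = MC: 218 − 0.4Q = 45 + 0.7Q → Q_m = 157.2727.
Price P_m = 218 − 0.2·157.2727 = 186.5455; MC(Q_m) = 45 + 0.7·157.2727 = 155.0909.
Competitive Q* = 192.2222, so ΔQ = 34.9495; wedge = 186.5455 − 155.0909 = 31.4546.
DWL = ½ × 34.9495 × 31.4546 = 549.66.

549.66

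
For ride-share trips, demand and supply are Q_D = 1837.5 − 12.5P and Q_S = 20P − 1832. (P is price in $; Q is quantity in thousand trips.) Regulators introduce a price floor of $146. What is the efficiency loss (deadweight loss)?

In inverse form: demand P = 147 − 0.08Q, supply P = 91.6 + 0.05Q.
Competitive equilibrium: 147 − 0.08Q = 91.6 + 0.05Q → Q* = 426.1538, P* = 112.9077.
At the floor P = 146, quantity demanded = (147 − 146)/0.08 = 12.5.
Sellers' marginal cost at Q' = 12.5: 91.6 + 0.05·12.5 = 92.225.
ΔQ = 426.1538 − 12.5 = 413.6538; wedge = 146 − 92.225 = 53.775.
The triangle = ½ × 413.6538 × 53.775 = $11122.12 thousand.

$11122.12 thousand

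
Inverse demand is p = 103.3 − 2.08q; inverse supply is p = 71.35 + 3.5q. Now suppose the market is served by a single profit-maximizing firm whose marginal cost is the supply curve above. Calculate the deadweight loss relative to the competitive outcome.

Competitive equilibrium: 103.3 − 2.08q = 71.35 + 3.5q → q* = 5.7258, p* = 91.3903.
Marginal revenue: MR = 103.3 − 4.16q. Set MR = MC: 103.3 − 4.16q = 71.35 + 3.5q → q_m = 4.171.
Price p_m = 103.3 − 2.08·4.171 = 94.6243; MC(q_m) = 71.35 + 3.5·4.171 = 85.9485.
Competitive q* = 5.7258, so Δq = 1.5548; wedge = 94.6243 − 85.9485 = 8.6758.
DWL = ½ × 1.5548 × 8.6758 = 6.74.

6.74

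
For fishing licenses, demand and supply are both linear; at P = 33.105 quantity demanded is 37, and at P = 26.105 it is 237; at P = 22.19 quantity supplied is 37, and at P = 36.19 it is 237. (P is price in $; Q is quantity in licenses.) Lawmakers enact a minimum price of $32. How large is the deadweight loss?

$275.05

Demand slope = (26.105 − 33.105)/(237 − 37) = −0.035, so P = 34.4 − 0.035Q.
Supply slope = (36.19 − 22.19)/(237 − 37) = 0.07, so P = 19.6 + 0.07Q.
Competitive equilibrium: 34.4 − 0.035Q = 19.6 + 0.07Q → Q* = 140.9524, P* = 29.4667.
At the floor P = 32, quantity demanded = (34.4 − 32)/0.035 = 68.5714.
Sellers' marginal cost at Q' = 68.5714: 19.6 + 0.07·68.5714 = 24.4.
ΔQ = 140.9524 − 68.5714 = 72.381; wedge = 32 − 24.4 = 7.6.
The triangle = ½ × 72.381 × 7.6 = $275.05.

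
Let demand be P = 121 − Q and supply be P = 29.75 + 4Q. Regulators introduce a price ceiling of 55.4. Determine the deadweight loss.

Competitive equilibrium: 121 − Q = 29.75 + 4Q → Q* = 18.25, P* = 102.75.
At the ceiling P = 55.4, quantity supplied = (55.4 − 29.75)/4 = 6.4125.
Willingness to pay at Q' = 6.4125: 121 − 1·6.4125 = 114.5875.
ΔQ = 18.25 − 6.4125 = 11.8375; wedge = 114.5875 − 55.4 = 59.1875.
Welfare loss = ½ × 11.8375 × 59.1875 = 350.32.

350.32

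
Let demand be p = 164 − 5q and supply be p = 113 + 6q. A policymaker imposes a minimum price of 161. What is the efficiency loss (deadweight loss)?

89.61

Competitive equilibrium: 164 − 5q = 113 + 6q → q* = 4.6364, p* = 140.8182.
At the floor p = 161, quantity demanded = (164 − 161)/5 = 0.6.
Sellers' marginal cost at q' = 0.6: 113 + 6·0.6 = 116.6.
Δq = 4.6364 − 0.6 = 4.0364; wedge = 161 − 116.6 = 44.4.
Deadweight loss = ½ × 4.0364 × 44.4 = 89.61.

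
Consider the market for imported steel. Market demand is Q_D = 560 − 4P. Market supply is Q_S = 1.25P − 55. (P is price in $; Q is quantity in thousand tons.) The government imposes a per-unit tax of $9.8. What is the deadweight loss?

$45.73 thousand

In inverse form: demand P = 140 − 0.25Q, supply P = 44 + 0.8Q.
Competitive equilibrium: 140 − 0.25Q = 44 + 0.8Q → Q* = 91.4286, P* = 117.1429.
With the tax, the buyer price exceeds the seller price by 9.8: (140 − 0.25Q) − (44 + 0.8Q) = 9.8 → Q' = 82.0952.
ΔQ = 91.4286 − 82.0952 = 9.3334; the wedge equals the tax, 9.8.
DWL = ½ × 9.3334 × 9.8 = $45.73 thousand.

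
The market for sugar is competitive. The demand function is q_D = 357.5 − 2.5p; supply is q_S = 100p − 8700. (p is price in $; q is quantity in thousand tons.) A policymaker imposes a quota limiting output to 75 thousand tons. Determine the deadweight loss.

In inverse form: demand p = 143 − 0.4q, supply p = 87 + 0.01q.
Competitive equilibrium: 143 − 0.4q = 87 + 0.01q → q* = 136.5854, p* = 88.3659.
At q = 75: demand price = 143 − 0.4·75 = 113; supply price = 87 + 0.01·75 = 87.75.
Δq = 136.5854 − 75 = 61.5854; wedge = 113 − 87.75 = 25.25.
The triangle = ½ × 61.5854 × 25.25 = $777.52 thousand.

$777.52 thousand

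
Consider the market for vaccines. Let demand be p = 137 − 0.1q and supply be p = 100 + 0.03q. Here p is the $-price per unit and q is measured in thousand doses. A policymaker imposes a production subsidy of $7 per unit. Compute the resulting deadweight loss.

Competitive equilibrium: 137 − 0.1q = 100 + 0.03q → q* = 284.6154, p* = 108.5385.
The subsidy lowers effective supply by 7: p = 93 + 0.03q.
New quantity: 137 − 0.1q = 93 + 0.03q → q' = 338.4615.
Overproduction Δq = 338.4615 − 284.6154 = 53.8461; wedge = subsidy = 7.
Welfare loss = ½ × 53.8461 × 7 = $188.46 thousand.

$188.46 thousand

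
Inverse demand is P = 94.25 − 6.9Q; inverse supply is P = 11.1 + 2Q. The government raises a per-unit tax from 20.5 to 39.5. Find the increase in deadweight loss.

64.04

Competitive equilibrium: 94.25 − 6.9Q = 11.1 + 2Q → Q* = 9.3427, P* = 29.7854.
For a per-unit tax t: ΔQ = t/8.9, so DWL = ½·t·(t/8.9) = t²/17.8.
At t = 20.5: DWL = 23.61. At t = 39.5: DWL = 87.654.
Increase = 87.654 − 23.61 = 64.04.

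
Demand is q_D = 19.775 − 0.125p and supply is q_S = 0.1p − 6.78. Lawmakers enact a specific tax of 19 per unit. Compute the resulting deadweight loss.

10.03

In inverse form: demand p = 158.2 − 8q, supply p = 67.8 + 10q.
Competitive equilibrium: 158.2 − 8q = 67.8 + 10q → q* = 5.0222, p* = 118.0222.
With the tax, the buyer price exceeds the seller price by 19: (158.2 − 8q) − (67.8 + 10q) = 19 → q' = 3.9667.
Δq = 5.0222 − 3.9667 = 1.0555; the wedge equals the tax, 19.
DWL = ½ × 1.0555 × 19 = 10.03.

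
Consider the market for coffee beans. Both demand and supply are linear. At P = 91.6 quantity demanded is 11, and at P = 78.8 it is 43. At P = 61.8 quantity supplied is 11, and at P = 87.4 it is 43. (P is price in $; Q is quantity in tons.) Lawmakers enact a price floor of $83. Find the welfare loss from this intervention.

Demand slope = (78.8 − 91.6)/(43 − 11) = −0.4, so P = 96 − 0.4Q.
Supply slope = (87.4 − 61.8)/(43 − 11) = 0.8, so P = 53 + 0.8Q.
Competitive equilibrium: 96 − 0.4Q = 53 + 0.8Q → Q* = 35.8333, P* = 81.6667.
At the floor P = 83, quantity demanded = (96 − 83)/0.4 = 32.5.
Sellers' marginal cost at Q' = 32.5: 53 + 0.8·32.5 = 79.
ΔQ = 35.8333 − 32.5 = 3.3333; wedge = 83 − 79 = 4.
The triangle = ½ × 3.3333 × 4 = $6.67.

$6.67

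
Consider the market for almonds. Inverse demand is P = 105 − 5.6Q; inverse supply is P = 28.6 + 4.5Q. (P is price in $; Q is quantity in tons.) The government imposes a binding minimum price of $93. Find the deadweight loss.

Competitive equilibrium: 105 − 5.6Q = 28.6 + 4.5Q → Q* = 7.5644, P* = 62.6396.
At the floor P = 93, quantity demanded = (105 − 93)/5.6 = 2.1429.
Sellers' marginal cost at Q' = 2.1429: 28.6 + 4.5·2.1429 = 38.2431.
ΔQ = 7.5644 − 2.1429 = 5.4215; wedge = 93 − 38.2431 = 54.7569.
DWL = ½ × 5.4215 × 54.7569 = $148.43.

$148.43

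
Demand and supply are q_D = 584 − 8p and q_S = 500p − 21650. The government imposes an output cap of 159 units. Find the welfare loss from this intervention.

355.84

In inverse form: demand p = 73 − 0.125q, supply p = 43.3 + 0.002q.
Competitive equilibrium: 73 − 0.125q = 43.3 + 0.002q → q* = 233.8583, p* = 43.7677.
At q = 159: demand price = 73 − 0.125·159 = 53.125; supply price = 43.3 + 0.002·159 = 43.618.
Δq = 233.8583 − 159 = 74.8583; wedge = 53.125 − 43.618 = 9.507.
DWL = ½ × 74.8583 × 9.507 = 355.84.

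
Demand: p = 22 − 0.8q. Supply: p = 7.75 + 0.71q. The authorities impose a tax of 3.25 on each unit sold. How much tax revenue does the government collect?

23.68

Competitive equilibrium: 22 − 0.8q = 7.75 + 0.71q → q* = 9.4371, p* = 14.4503.
With the tax, the buyer price exceeds the seller price by 3.25: (22 − 0.8q) − (7.75 + 0.71q) = 3.25 → q' = 7.2848.
Tax revenue = 3.25 × 7.2848 = 23.68.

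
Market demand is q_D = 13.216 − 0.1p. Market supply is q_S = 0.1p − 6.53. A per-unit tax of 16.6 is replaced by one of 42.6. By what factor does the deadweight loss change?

In inverse form: demand p = 132.16 − 10q, supply p = 65.3 + 10q.
Competitive equilibrium: 132.16 − 10q = 65.3 + 10q → q* = 3.343, p* = 98.73.
For a per-unit tax t: Δq = t/20, so DWL = ½·t·(t/20) = t²/40.
At t = 16.6: DWL = 6.889. At t = 42.6: DWL = 45.369.
Ratio = (42.6/16.6)² = 6.586.

6.586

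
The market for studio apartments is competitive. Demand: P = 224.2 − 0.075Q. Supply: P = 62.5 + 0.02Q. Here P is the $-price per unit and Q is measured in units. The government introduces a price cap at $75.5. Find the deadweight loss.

Competitive equilibrium: 224.2 − 0.075Q = 62.5 + 0.02Q → Q* = 1702.1053, P* = 96.5421.
At the ceiling P = 75.5, quantity supplied = (75.5 − 62.5)/0.02 = 650.
Willingness to pay at Q' = 650: 224.2 − 0.075·650 = 175.45.
ΔQ = 1702.1053 − 650 = 1052.1053; wedge = 175.45 − 75.5 = 99.95.
DWL = ½ × 1052.1053 × 99.95 = $52578.96.

$52578.96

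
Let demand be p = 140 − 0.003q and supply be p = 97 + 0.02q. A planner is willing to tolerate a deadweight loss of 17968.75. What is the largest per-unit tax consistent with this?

28.75

Competitive equilibrium: 140 − 0.003q = 97 + 0.02q → q* = 1869.5652, p* = 134.3913.
A tax t gives Δq = t/0.023 and wedge t, so DWL = t²/0.046.
t²/0.046 = 17968.75 → t² = 826.5625 → t = 28.75.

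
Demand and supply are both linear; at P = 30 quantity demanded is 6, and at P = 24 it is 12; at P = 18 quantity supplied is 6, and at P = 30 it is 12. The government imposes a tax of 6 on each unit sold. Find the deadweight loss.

6

Demand slope = (24 − 30)/(12 − 6) = −1, so P = 36 − Q.
Supply slope = (30 − 18)/(12 − 6) = 2, so P = 6 + 2Q.
Competitive equilibrium: 36 − Q = 6 + 2Q → Q* = 10, P* = 26.
With the tax, the buyer price exceeds the seller price by 6: (36 − Q) − (6 + 2Q) = 6 → Q' = 8.
ΔQ = 10 − 8 = 2; the wedge equals the tax, 6.
The triangle = ½ × 2 × 6 = 6.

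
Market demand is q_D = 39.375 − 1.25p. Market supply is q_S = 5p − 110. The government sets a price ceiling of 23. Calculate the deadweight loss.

In inverse form: demand p = 31.5 − 0.8q, supply p = 22 + 0.2q.
Competitive equilibrium: 31.5 − 0.8q = 22 + 0.2q → q* = 9.5, p* = 23.9.
At the ceiling p = 23, quantity supplied = (23 − 22)/0.2 = 5.
Willingness to pay at q' = 5: 31.5 − 0.8·5 = 27.5.
Δq = 9.5 − 5 = 4.5; wedge = 27.5 − 23 = 4.5.
Deadweight loss = ½ × 4.5 × 4.5 = 10.125.

10.125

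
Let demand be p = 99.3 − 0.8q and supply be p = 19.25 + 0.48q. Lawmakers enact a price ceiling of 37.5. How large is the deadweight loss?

Competitive equilibrium: 99.3 − 0.8q = 19.25 + 0.48q → q* = 62.5391, p* = 49.2688.
At the ceiling p = 37.5, quantity supplied = (37.5 − 19.25)/0.48 = 38.0208.
Willingness to pay at q' = 38.0208: 99.3 − 0.8·38.0208 = 68.8834.
Δq = 62.5391 − 38.0208 = 24.5183; wedge = 68.8834 − 37.5 = 31.3834.
The triangle = ½ × 24.5183 × 31.3834 = 384.73.

384.73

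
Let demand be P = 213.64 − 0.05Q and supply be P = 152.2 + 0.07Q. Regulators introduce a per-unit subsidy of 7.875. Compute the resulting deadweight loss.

Competitive equilibrium: 213.64 − 0.05Q = 152.2 + 0.07Q → Q* = 512, P* = 188.04.
The subsidy lowers effective supply by 7.875: P = 144.325 + 0.07Q.
New quantity: 213.64 − 0.05Q = 144.325 + 0.07Q → Q' = 577.625.
Overproduction ΔQ = 577.625 − 512 = 65.625; wedge = subsidy = 7.875.
Deadweight loss = ½ × 65.625 × 7.875 = 258.40.

258.40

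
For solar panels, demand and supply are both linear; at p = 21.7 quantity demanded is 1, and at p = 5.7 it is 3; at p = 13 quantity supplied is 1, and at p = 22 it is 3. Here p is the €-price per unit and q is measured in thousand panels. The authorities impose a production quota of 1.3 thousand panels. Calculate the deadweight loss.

€0.98 thousand

Demand slope = (5.7 − 21.7)/(3 − 1) = −8, so p = 29.7 − 8q.
Supply slope = (22 − 13)/(3 − 1) = 4.5, so p = 8.5 + 4.5q.
Competitive equilibrium: 29.7 − 8q = 8.5 + 4.5q → q* = 1.696, p* = 16.132.
At q = 1.3: demand price = 29.7 − 8·1.3 = 19.3; supply price = 8.5 + 4.5·1.3 = 14.35.
Δq = 1.696 − 1.3 = 0.396; wedge = 19.3 − 14.35 = 4.95.
Welfare loss = ½ × 0.396 × 4.95 = €0.98 thousand.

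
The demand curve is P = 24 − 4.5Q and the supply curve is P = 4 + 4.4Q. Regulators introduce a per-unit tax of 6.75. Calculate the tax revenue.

10.05

Competitive equilibrium: 24 − 4.5Q = 4 + 4.4Q → Q* = 2.2472, P* = 13.8876.
With the tax, the buyer price exceeds the seller price by 6.75: (24 − 4.5Q) − (4 + 4.4Q) = 6.75 → Q' = 1.4888.
Tax revenue = 6.75 × 1.4888 = 10.05.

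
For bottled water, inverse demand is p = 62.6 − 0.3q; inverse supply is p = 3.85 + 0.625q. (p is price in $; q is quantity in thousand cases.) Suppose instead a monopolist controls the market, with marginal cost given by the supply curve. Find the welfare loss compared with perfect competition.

$111.90 thousand

Competitive equilibrium: 62.6 − 0.3q = 3.85 + 0.625q → q* = 63.5135, p* = 43.5459.
Marginal revenue: MR = 62.6 − 0.6q. Set MR = MC: 62.6 − 0.6q = 3.85 + 0.625q → q_m = 47.9592.
Price p_m = 62.6 − 0.3·47.9592 = 48.2122; MC(q_m) = 3.85 + 0.625·47.9592 = 33.8245.
Competitive q* = 63.5135, so Δq = 15.5543; wedge = 48.2122 − 33.8245 = 14.3877.
The triangle = ½ × 15.5543 × 14.3877 = $111.90 thousand.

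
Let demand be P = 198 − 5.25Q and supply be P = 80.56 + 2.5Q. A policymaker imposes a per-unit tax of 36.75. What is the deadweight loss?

87.13

Competitive equilibrium: 198 − 5.25Q = 80.56 + 2.5Q → Q* = 15.1535, P* = 118.4439.
With the tax, the buyer price exceeds the seller price by 36.75: (198 − 5.25Q) − (80.56 + 2.5Q) = 36.75 → Q' = 10.4116.
ΔQ = 15.1535 − 10.4116 = 4.7419; the wedge equals the tax, 36.75.
Deadweight loss = ½ × 4.7419 × 36.75 = 87.13.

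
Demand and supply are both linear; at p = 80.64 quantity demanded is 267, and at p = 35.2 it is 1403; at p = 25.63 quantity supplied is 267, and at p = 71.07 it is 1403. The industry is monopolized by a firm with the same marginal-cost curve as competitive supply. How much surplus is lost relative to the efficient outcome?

4050.26

Demand slope = (35.2 − 80.64)/(1403 − 267) = −0.04, so p = 91.32 − 0.04q.
Supply slope = (71.07 − 25.63)/(1403 − 267) = 0.04, so p = 14.95 + 0.04q.
Competitive equilibrium: 91.32 − 0.04q = 14.95 + 0.04q → q* = 954.625, p* = 53.135.
Marginal revenue: MR = 91.32 − 0.08q. Set MR = MC: 91.32 − 0.08q = 14.95 + 0.04q → q_m = 636.41667.
Price p_m = 91.32 − 0.04·636.41667 = 65.86333; MC(q_m) = 14.95 + 0.04·636.41667 = 40.40667.
Competitive q* = 954.625, so Δq = 318.20833; wedge = 65.86333 − 40.40667 = 25.45666.
Deadweight loss = ½ × 318.20833 × 25.45666 = 4050.26.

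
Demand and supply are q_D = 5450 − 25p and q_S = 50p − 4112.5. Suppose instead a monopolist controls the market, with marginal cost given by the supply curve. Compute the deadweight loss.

24570.75

In inverse form: demand p = 218 − 0.04q, supply p = 82.25 + 0.02q.
Competitive equilibrium: 218 − 0.04q = 82.25 + 0.02q → q* = 2262.5, p* = 127.5.
Marginal revenue: MR = 218 − 0.08q. Set MR = MC: 218 − 0.08q = 82.25 + 0.02q → q_m = 1357.5.
Price p_m = 218 − 0.04·1357.5 = 163.7; MC(q_m) = 82.25 + 0.02·1357.5 = 109.4.
Competitive q* = 2262.5, so Δq = 905; wedge = 163.7 − 109.4 = 54.3.
The triangle = ½ × 905 × 54.3 = 24570.75.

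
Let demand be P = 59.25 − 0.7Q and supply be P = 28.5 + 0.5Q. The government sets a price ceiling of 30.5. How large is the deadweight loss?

280.58

Competitive equilibrium: 59.25 − 0.7Q = 28.5 + 0.5Q → Q* = 25.625, P* = 41.3125.
At the ceiling P = 30.5, quantity supplied = (30.5 − 28.5)/0.5 = 4.
Willingness to pay at Q' = 4: 59.25 − 0.7·4 = 56.45.
ΔQ = 25.625 − 4 = 21.625; wedge = 56.45 − 30.5 = 25.95.
Welfare loss = ½ × 21.625 × 25.95 = 280.58.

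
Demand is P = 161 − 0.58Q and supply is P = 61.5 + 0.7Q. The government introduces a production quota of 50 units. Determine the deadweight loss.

Competitive equilibrium: 161 − 0.58Q = 61.5 + 0.7Q → Q* = 77.7344, P* = 115.9141.
At Q = 50: demand price = 161 − 0.58·50 = 132; supply price = 61.5 + 0.7·50 = 96.5.
ΔQ = 77.7344 − 50 = 27.7344; wedge = 132 − 96.5 = 35.5.
The triangle = ½ × 27.7344 × 35.5 = 492.29.

492.29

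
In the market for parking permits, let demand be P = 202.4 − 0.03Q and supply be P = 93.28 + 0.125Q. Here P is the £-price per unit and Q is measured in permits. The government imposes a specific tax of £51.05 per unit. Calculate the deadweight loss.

Competitive equilibrium: 202.4 − 0.03Q = 93.28 + 0.125Q → Q* = 704, P* = 181.28.
With the tax, the buyer price exceeds the seller price by 51.05: (202.4 − 0.03Q) − (93.28 + 0.125Q) = 51.05 → Q' = 374.6452.
ΔQ = 704 − 374.6452 = 329.3548; the wedge equals the tax, 51.05.
DWL = ½ × 329.3548 × 51.05 = £8406.78.

£8406.78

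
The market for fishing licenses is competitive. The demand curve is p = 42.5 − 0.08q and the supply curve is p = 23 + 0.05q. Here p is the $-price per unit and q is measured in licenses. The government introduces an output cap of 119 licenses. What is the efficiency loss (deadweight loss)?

$62.465

Competitive equilibrium: 42.5 − 0.08q = 23 + 0.05q → q* = 150, p* = 30.5.
At q = 119: demand price = 42.5 − 0.08·119 = 32.98; supply price = 23 + 0.05·119 = 28.95.
Δq = 150 − 119 = 31; wedge = 32.98 − 28.95 = 4.03.
DWL = ½ × 31 × 4.03 = $62.465.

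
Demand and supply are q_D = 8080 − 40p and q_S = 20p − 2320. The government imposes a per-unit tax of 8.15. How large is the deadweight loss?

442.82

In inverse form: demand p = 202 − 0.025q, supply p = 116 + 0.05q.
Competitive equilibrium: 202 − 0.025q = 116 + 0.05q → q* = 1146.6667, p* = 173.3333.
With the tax, the buyer price exceeds the seller price by 8.15: (202 − 0.025q) − (116 + 0.05q) = 8.15 → q' = 1038.
Δq = 1146.6667 − 1038 = 108.6667; the wedge equals the tax, 8.15.
Deadweight loss = ½ × 108.6667 × 8.15 = 442.82.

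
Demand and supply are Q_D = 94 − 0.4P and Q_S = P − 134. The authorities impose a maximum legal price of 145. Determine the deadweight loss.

In inverse form: demand P = 235 − 2.5Q, supply P = 134 + Q.
Competitive equilibrium: 235 − 2.5Q = 134 + Q → Q* = 28.85714, P* = 162.85714.
At the ceiling P = 145, quantity supplied = (145 − 134)/1 = 11.
Willingness to pay at Q' = 11: 235 − 2.5·11 = 207.5.
ΔQ = 28.85714 − 11 = 17.85714; wedge = 207.5 − 145 = 62.5.
The triangle = ½ × 17.85714 × 62.5 = 558.04.

558.04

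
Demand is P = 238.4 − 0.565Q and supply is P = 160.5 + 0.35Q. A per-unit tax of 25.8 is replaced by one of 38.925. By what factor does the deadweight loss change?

2.276

Competitive equilibrium: 238.4 − 0.565Q = 160.5 + 0.35Q → Q* = 85.1366, P* = 190.2978.
For a per-unit tax t: ΔQ = t/0.915, so DWL = ½·t·(t/0.915) = t²/1.83.
At t = 25.8: DWL = 363.738. At t = 38.925: DWL = 827.954.
Ratio = (38.925/25.8)² = 2.276.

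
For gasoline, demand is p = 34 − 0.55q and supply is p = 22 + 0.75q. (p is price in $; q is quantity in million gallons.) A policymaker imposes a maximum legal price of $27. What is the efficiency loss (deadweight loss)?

Competitive equilibrium: 34 − 0.55q = 22 + 0.75q → q* = 9.2308, p* = 28.9231.
At the ceiling p = 27, quantity supplied = (27 − 22)/0.75 = 6.6667.
Willingness to pay at q' = 6.6667: 34 − 0.55·6.6667 = 30.3333.
Δq = 9.2308 − 6.6667 = 2.5641; wedge = 30.3333 − 27 = 3.3333.
DWL = ½ × 2.5641 × 3.3333 = $4.27 million.

$4.27 million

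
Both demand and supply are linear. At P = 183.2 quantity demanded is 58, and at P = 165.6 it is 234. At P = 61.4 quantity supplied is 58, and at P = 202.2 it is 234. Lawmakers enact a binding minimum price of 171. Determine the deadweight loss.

80

Demand slope = (165.6 − 183.2)/(234 − 58) = −0.1, so P = 189 − 0.1Q.
Supply slope = (202.2 − 61.4)/(234 − 58) = 0.8, so P = 15 + 0.8Q.
Competitive equilibrium: 189 − 0.1Q = 15 + 0.8Q → Q* = 193.3333, P* = 169.6667.
At the floor P = 171, quantity demanded = (189 − 171)/0.1 = 180.
Sellers' marginal cost at Q' = 180: 15 + 0.8·180 = 159.
ΔQ = 193.3333 − 180 = 13.3333; wedge = 171 − 159 = 12.
Welfare loss = ½ × 13.3333 × 12 = 80.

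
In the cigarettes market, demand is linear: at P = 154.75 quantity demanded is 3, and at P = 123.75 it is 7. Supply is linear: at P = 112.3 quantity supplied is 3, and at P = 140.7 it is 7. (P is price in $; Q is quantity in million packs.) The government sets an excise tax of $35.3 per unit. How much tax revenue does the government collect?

$122.90 million

Demand slope = (123.75 − 154.75)/(7 − 3) = −7.75, so P = 178 − 7.75Q.
Supply slope = (140.7 − 112.3)/(7 − 3) = 7.1, so P = 91 + 7.1Q.
Competitive equilibrium: 178 − 7.75Q = 91 + 7.1Q → Q* = 5.8586, P* = 132.596.
With the tax, the buyer price exceeds the seller price by 35.3: (178 − 7.75Q) − (91 + 7.1Q) = 35.3 → Q' = 3.4815.
Tax revenue = 35.3 × 3.4815 = $122.90 million.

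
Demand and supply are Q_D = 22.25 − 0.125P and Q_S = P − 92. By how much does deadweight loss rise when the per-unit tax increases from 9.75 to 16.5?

9.84

In inverse form: demand P = 178 − 8Q, supply P = 92 + Q.
Competitive equilibrium: 178 − 8Q = 92 + Q → Q* = 9.5556, P* = 101.5556.
For a per-unit tax t: ΔQ = t/9, so DWL = ½·t·(t/9) = t²/18.
At t = 9.75: DWL = 5.281. At t = 16.5: DWL = 15.125.
Increase = 15.125 − 5.281 = 9.84.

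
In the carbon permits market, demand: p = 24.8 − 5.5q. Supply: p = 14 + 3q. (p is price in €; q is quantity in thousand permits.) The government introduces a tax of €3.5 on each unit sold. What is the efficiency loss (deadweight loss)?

Competitive equilibrium: 24.8 − 5.5q = 14 + 3q → q* = 1.2706, p* = 17.8118.
With the tax, the buyer price exceeds the seller price by 3.5: (24.8 − 5.5q) − (14 + 3q) = 3.5 → q' = 0.8588.
Δq = 1.2706 − 0.8588 = 0.4118; the wedge equals the tax, 3.5.
Welfare loss = ½ × 0.4118 × 3.5 = €0.72 thousand.

€0.72 thousand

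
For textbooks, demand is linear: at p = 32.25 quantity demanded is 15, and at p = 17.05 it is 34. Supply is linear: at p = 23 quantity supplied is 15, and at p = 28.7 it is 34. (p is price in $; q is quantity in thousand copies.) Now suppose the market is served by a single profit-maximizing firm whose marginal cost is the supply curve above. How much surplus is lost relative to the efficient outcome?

Demand slope = (17.05 − 32.25)/(34 − 15) = −0.8, so p = 44.25 − 0.8q.
Supply slope = (28.7 − 23)/(34 − 15) = 0.3, so p = 18.5 + 0.3q.
Competitive equilibrium: 44.25 − 0.8q = 18.5 + 0.3q → q* = 23.4091, p* = 25.5227.
Marginal revenue: MR = 44.25 − 1.6q. Set MR = MC: 44.25 − 1.6q = 18.5 + 0.3q → q_m = 13.5526.
Price p_m = 44.25 − 0.8·13.5526 = 33.4079; MC(q_m) = 18.5 + 0.3·13.5526 = 22.5658.
Competitive q* = 23.4091, so Δq = 9.8565; wedge = 33.4079 − 22.5658 = 10.8421.
Welfare loss = ½ × 9.8565 × 10.8421 = $53.43 thousand.

$53.43 thousand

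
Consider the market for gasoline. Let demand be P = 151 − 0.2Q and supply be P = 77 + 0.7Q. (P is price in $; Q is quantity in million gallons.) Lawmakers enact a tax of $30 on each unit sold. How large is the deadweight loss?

Competitive equilibrium: 151 − 0.2Q = 77 + 0.7Q → Q* = 82.2222, P* = 134.5556.
With the tax, the buyer price exceeds the seller price by 30: (151 − 0.2Q) − (77 + 0.7Q) = 30 → Q' = 48.8889.
ΔQ = 82.2222 − 48.8889 = 33.3333; the wedge equals the tax, 30.
DWL = ½ × 33.3333 × 30 = $500 million.

$500 million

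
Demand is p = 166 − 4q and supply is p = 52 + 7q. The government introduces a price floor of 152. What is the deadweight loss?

Competitive equilibrium: 166 − 4q = 52 + 7q → q* = 10.3636, p* = 124.5455.
At the floor p = 152, quantity demanded = (166 − 152)/4 = 3.5.
Sellers' marginal cost at q' = 3.5: 52 + 7·3.5 = 76.5.
Δq = 10.3636 − 3.5 = 6.8636; wedge = 152 − 76.5 = 75.5.
Deadweight loss = ½ × 6.8636 × 75.5 = 259.10.

259.10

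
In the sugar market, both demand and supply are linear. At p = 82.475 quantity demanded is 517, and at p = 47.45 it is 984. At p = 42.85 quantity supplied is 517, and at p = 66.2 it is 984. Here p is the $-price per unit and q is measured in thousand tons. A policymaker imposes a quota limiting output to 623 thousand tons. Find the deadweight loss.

$2782.56 thousand

Demand slope = (47.45 − 82.475)/(984 − 517) = −0.075, so p = 121.25 − 0.075q.
Supply slope = (66.2 − 42.85)/(984 − 517) = 0.05, so p = 17 + 0.05q.
Competitive equilibrium: 121.25 − 0.075q = 17 + 0.05q → q* = 834, p* = 58.7.
At q = 623: demand price = 121.25 − 0.075·623 = 74.525; supply price = 17 + 0.05·623 = 48.15.
Δq = 834 − 623 = 211; wedge = 74.525 − 48.15 = 26.375.
DWL = ½ × 211 × 26.375 = $2782.56 thousand.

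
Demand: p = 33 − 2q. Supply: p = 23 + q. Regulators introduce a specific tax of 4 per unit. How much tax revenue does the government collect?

Competitive equilibrium: 33 − 2q = 23 + q → q* = 3.3333, p* = 26.3333.
With the tax, the buyer price exceeds the seller price by 4: (33 − 2q) − (23 + q) = 4 → q' = 2.
Tax revenue = 4 × 2 = 8.

8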